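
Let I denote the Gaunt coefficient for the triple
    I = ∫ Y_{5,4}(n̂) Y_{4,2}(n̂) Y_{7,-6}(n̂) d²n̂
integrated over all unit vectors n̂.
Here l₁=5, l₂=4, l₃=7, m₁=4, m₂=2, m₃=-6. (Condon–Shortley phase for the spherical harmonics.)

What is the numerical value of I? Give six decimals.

0.061746

Rules hold: Σm=0, L=16 even, 1≤7≤9.
N = 11·9·15 = 1485
Δ = 2!·8!·6!/17! = 1/6126120
Racah Σ t=0..2: t=0:+1/69120 t=1:−1/20736 t=2:+1/69120 = -1/51840
⇒ 3j(5 4 7; 0 0 0)² = 280/21879, sgn +1
Racah Σ t=0..1: t=0:+1/7257600 t=1:−1/4838400 = -1/14515200
⇒ 3j(5 4 7; 4 2 -6)² = 3/1190, sgn +1
4πI² = N·(3j₀)²·(3jₘ)² = 180/3757
I = +1·√(0.0479106/4π) = 0.06174627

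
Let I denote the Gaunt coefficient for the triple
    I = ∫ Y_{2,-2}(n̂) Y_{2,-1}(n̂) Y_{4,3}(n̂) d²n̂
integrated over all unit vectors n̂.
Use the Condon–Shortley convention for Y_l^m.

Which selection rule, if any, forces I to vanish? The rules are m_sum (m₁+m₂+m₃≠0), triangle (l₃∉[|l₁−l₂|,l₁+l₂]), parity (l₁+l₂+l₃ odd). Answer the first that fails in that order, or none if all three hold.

none

azimuthal sum: -2 − 1 + 3 = 0  ✓
0 ≤ 4 ≤ 4 (triangle on l)  ✓
L = 2 + 2 + 4 = 8 (even)  ✓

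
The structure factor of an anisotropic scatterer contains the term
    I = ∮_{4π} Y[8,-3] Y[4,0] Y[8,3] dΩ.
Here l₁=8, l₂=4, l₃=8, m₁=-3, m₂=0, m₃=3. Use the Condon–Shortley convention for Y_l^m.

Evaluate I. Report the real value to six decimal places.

0.010279

Rules hold: Σm=0, L=20 even, 4≤8≤12.
N = 17·9·17 = 2601
Δ = 4!·12!·4!/21! = 1/185175900
Racah Σ t=0..4: t=0:+1/557383680 t=1:−1/21772800 t=2:+1/8294400 t=3:−1/21772800 t=4:+1/557383680 = 1/30965760
⇒ 3j(8 4 8; 0 0 0)² = 36/4199, sgn +1
Racah Σ t=0..4: t=0:+1/22992076800 t=1:−1/261273600 t=2:+1/34836480 t=3:−1/34836480 t=4:+1/348364800 = -1/1094860800
⇒ 3j(8 4 8; -3 0 3)² = 1/16796, sgn +1
4πI² = N·(3j₀)²·(3jₘ)² = 81/61009
I = +1·√(0.00132767/4π) = 0.01027876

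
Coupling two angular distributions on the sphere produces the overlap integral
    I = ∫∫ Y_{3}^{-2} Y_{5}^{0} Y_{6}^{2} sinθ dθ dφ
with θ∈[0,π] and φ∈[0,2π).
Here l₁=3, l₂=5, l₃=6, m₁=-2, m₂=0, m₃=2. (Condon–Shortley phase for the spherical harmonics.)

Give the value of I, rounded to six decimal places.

-0.077843

m-sum 0 ✓  L=14 even ✓  2≤6≤8 ✓
Π(2lᵢ+1) = 7×11×13 = 1001
triangle coeff Δ(3,5,6) = 1/675675
Σ_t [0,2]: t=0:+1/8640 t=1:−1/2304 t=2:+1/8640 = -7/34560
(3j)²=7/429 [(3 5 6; 0 0 0)], sign=-1
Σ_t [1,2]: t=1:−1/13824 t=2:+1/8640 = 1/23040
(3j)²=2/429 [(3 5 6; -2 0 2)], sign=+1
⇒ 4πI² = 98/1287
I = (-1)√(98/1287/(4π)) = -0.07784287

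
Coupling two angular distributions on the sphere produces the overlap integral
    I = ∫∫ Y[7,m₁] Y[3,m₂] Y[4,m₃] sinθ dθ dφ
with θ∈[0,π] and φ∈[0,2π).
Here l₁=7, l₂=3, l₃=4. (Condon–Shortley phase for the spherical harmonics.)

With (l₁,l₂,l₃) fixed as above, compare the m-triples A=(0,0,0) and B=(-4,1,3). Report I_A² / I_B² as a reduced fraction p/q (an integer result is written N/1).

Shared (l₁,l₂,l₃)=(7,3,4): N and (l;000)² cancel in I_A²/I_B².
A: Δ = 6!·8!·0!/15! = 1/45045; Racah Σ t=3..3: t=3:−1/20736 = -1/20736; ⇒ 3j(7 3 4; 0 0 0)² = 35/1287, sgn -1
B: Δ = 6!·8!·0!/15! = 1/45045; Racah Σ t=4..4: t=4:+1/241920 = 1/241920; ⇒ 3j(7 3 4; -4 1 3)² = 2/91, sgn -1
I_A²/I_B² = (35/1287)/(2/91) = 245/198

245/198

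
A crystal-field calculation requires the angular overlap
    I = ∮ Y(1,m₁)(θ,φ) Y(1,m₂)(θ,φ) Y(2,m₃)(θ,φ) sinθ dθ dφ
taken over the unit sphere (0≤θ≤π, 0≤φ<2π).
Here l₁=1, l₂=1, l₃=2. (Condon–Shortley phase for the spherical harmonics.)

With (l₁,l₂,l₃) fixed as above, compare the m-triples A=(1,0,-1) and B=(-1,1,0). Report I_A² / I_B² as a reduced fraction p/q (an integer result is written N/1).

3/1

l's match ⇒ only the (l;m) 3-j factors differ between A and B.
A: triangle coeff Δ(1,1,2) = 1/30; Σ_t [0,0]: t=0:+1/2 = 1/2; (3j)²=1/10 [(1 1 2; 1 0 -1)], sign=-1
B: triangle coeff Δ(1,1,2) = 1/30; Σ_t [0,0]: t=0:+1/4 = 1/4; (3j)²=1/30 [(1 1 2; -1 1 0)], sign=+1
I_A²/I_B² = (1/10)/(1/30) = 3/1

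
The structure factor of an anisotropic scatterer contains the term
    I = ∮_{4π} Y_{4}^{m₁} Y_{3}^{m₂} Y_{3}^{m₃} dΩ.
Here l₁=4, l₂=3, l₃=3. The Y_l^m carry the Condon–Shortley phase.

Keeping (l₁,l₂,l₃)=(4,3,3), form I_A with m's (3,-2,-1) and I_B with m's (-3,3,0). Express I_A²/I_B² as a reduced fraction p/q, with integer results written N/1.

Shared (l₁,l₂,l₃)=(4,3,3): N and (l;000)² cancel in I_A²/I_B².
A: Δ = 4!·4!·2!/11! = 1/34650; Racah Σ t=0..1: t=0:+1/144 t=1:−1/288 = 1/288; ⇒ 3j(4 3 3; 3 -2 -1)² = 1/99, sgn +1
B: Δ = 4!·4!·2!/11! = 1/34650; Racah Σ t=4..4: t=4:+1/288 = 1/288; ⇒ 3j(4 3 3; -3 3 0)² = 1/22, sgn -1
I_A²/I_B² = (1/99)/(1/22) = 2/9

2/9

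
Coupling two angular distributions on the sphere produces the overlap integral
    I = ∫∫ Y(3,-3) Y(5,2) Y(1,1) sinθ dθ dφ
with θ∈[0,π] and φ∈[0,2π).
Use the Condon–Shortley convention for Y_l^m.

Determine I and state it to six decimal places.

0.000000

|3−5|≤1≤3+5 violated ⇒ I = 0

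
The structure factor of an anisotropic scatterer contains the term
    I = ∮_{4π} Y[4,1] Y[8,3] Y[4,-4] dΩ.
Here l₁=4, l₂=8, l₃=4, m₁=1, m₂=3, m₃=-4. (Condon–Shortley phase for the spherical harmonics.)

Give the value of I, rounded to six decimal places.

Rules hold: Σm=0, L=16 even, 4≤4≤12.
N = 9·17·9 = 1377
Δ = 8!·0!·8!/17! = 1/218790
Racah Σ t=4..4: t=4:+1/331776 = 1/331776
⇒ 3j(4 8 4; 0 0 0)² = 490/21879, sgn +1
Racah Σ t=3..3: t=3:−1/29030400 = -1/29030400
⇒ 3j(4 8 4; 1 3 -4)² = 1/1326, sgn -1
4πI² = N·(3j₀)²·(3jₘ)² = 735/31603
I = -1·√(0.0232573/4π) = -0.04302041

-0.043020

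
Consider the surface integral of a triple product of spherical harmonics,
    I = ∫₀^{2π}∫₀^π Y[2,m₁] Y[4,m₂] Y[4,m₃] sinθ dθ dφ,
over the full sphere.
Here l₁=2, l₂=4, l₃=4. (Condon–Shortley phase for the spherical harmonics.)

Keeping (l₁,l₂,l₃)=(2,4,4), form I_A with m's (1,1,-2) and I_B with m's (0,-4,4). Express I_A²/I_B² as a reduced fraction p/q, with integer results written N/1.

243/784

Shared (l₁,l₂,l₃)=(2,4,4): N and (l;000)² cancel in I_A²/I_B².
A: Δ = 2!·2!·6!/11! = 1/13860; Racah Σ t=0..1: t=0:+1/240 t=1:−1/96 = -1/160; ⇒ 3j(2 4 4; 1 1 -2)² = 27/1540, sgn -1
B: Δ = 2!·2!·6!/11! = 1/13860; Racah Σ t=0..0: t=0:+1/2880 = 1/2880; ⇒ 3j(2 4 4; 0 -4 4)² = 28/495, sgn +1
I_A²/I_B² = (27/1540)/(28/495) = 243/784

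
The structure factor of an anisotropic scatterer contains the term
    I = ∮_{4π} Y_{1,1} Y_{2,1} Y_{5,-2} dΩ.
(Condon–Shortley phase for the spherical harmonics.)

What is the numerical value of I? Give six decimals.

0.000000

l₃=5 ∉ [1,3] — triangle fails ⇒ I = 0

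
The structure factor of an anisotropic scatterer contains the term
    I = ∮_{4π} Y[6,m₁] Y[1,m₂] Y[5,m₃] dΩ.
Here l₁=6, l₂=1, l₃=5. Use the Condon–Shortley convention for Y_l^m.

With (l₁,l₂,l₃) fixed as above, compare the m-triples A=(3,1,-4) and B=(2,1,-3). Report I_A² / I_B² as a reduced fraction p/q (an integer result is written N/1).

1/2

l's match ⇒ only the (l;m) 3-j factors differ between A and B.
A: triangle coeff Δ(6,1,5) = 1/858; Σ_t [2,2]: t=2:+1/725760 = 1/725760; (3j)²=1/286 [(6 1 5; 3 1 -4)], sign=-1
B: triangle coeff Δ(6,1,5) = 1/858; Σ_t [2,2]: t=2:+1/161280 = 1/161280; (3j)²=1/143 [(6 1 5; 2 1 -3)], sign=+1
I_A²/I_B² = (1/286)/(1/143) = 1/2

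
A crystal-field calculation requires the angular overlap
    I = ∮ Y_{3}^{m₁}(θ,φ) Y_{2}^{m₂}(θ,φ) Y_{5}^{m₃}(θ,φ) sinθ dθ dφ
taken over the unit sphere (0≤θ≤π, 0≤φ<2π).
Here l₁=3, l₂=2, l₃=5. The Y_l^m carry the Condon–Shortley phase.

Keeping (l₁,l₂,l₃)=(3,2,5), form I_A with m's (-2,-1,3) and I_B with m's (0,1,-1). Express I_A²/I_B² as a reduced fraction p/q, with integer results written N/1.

Same 3,2,5: normalisation and zero-m 3j drop out of the ratio.
A: Δ: 0! 6! 4! / 11! → 1/2310; sum: t=0:+1/720 = 1/720; 3j²(3 2 5; -2 -1 3) = Δ·Π!·Σ² = 8/165  (sign +1)
B: Δ: 0! 6! 4! / 11! → 1/2310; sum: t=0:+1/216 = 1/216; 3j²(3 2 5; 0 1 -1) = Δ·Π!·Σ² = 8/231  (sign +1)
I_A²/I_B² = (8/165)/(8/231) = 7/5

7/5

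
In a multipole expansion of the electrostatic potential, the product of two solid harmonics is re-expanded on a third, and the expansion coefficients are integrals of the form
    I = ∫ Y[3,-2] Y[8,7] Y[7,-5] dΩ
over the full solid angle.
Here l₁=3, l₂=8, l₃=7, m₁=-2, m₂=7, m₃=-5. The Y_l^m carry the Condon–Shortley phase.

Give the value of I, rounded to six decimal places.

-0.191458

Checks pass: Σm=0; 18 even; l₃=7∈[5,11].
(2·3+1)(2·8+1)(2·7+1) = 1785
Δ: 4! 2! 12! / 19! → 1/5290740
sum: t=1:−1/7257600 t=2:+1/2073600 t=3:−1/7257600 = 1/4838400
3j²(3 8 7; 0 0 0) = Δ·Π!·Σ² = 252/20995  (sign -1)
sum: t=3:−1/5748019200 t=4:+1/958003200 = 1/1149603840
3j²(3 8 7; -2 7 -5) = Δ·Π!·Σ² = 125/5814  (sign +1)
combine: 4πI² = 1785·252/20995·125/5814 = 36750/79781
take √, sign -1: I = -0.19145821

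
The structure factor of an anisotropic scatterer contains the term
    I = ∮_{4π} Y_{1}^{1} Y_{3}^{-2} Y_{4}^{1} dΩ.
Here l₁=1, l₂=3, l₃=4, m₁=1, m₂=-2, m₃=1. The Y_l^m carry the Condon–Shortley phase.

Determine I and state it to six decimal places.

Rules hold: Σm=0, L=8 even, 2≤4≤4.
N = 3·7·9 = 189
Δ = 0!·2!·6!/9! = 1/252
Racah Σ t=0..0: t=0:+1/36 = 1/36
⇒ 3j(1 3 4; 0 0 0)² = 4/63, sgn +1
Racah Σ t=0..0: t=0:+1/240 = 1/240
⇒ 3j(1 3 4; 1 -2 1)² = 1/84, sgn -1
4πI² = N·(3j₀)²·(3jₘ)² = 1/7
I = -1·√(0.142857/4π) = -0.10662181

-0.106622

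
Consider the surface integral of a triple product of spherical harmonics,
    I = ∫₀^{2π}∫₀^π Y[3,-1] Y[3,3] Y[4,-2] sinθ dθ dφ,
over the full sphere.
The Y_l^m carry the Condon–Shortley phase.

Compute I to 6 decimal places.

-0.188451

Checks pass: Σm=0; 10 even; l₃=4∈[0,6].
(2·3+1)(2·3+1)(2·4+1) = 441
Δ: 2! 4! 4! / 11! → 1/34650
sum: t=0:+1/72 t=1:−1/16 t=2:+1/72 = -5/144
3j²(3 3 4; 0 0 0) = Δ·Π!·Σ² = 2/77  (sign -1)
sum: t=2:+1/192 = 1/192
3j²(3 3 4; -1 3 -2) = Δ·Π!·Σ² = 3/77  (sign +1)
combine: 4πI² = 441·2/77·3/77 = 54/121
take √, sign -1: I = -0.18845135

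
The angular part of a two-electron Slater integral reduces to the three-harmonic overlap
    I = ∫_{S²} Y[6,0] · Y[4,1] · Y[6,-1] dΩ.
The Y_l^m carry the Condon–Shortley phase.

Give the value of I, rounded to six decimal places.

-0.043721

Rules hold: Σm=0, L=16 even, 2≤6≤10.
N = 13·9·13 = 1521
Δ = 4!·8!·4!/17! = 1/15315300
Racah Σ t=0..4: t=0:+1/829440 t=1:−1/25920 t=2:+1/9216 t=3:−1/25920 t=4:+1/829440 = 7/207360
⇒ 3j(6 4 6; 0 0 0)² = 28/2431, sgn +1
Racah Σ t=1..4: t=1:−1/103680 t=2:+1/13824 t=3:−1/17280 t=4:+1/207360 = 1/103680
⇒ 3j(6 4 6; 0 1 -1)² = 10/7293, sgn -1
4πI² = N·(3j₀)²·(3jₘ)² = 840/34969
I = -1·√(0.0240213/4π) = -0.04372130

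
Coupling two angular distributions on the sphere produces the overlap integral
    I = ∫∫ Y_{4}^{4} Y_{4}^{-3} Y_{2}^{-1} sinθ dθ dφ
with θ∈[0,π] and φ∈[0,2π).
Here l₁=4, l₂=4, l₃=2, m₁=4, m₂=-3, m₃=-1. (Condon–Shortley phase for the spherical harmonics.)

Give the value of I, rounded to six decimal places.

0.198645

Checks pass: Σm=0; 10 even; l₃=2∈[0,8].
(2·4+1)(2·4+1)(2·2+1) = 405
Δ: 6! 2! 2! / 11! → 1/13860
sum: t=2:+1/192 t=3:−1/36 t=4:+1/192 = -5/288
3j²(4 4 2; 0 0 0) = Δ·Π!·Σ² = 20/693  (sign -1)
sum: t=0:+1/1440 = 1/1440
3j²(4 4 2; 4 -3 -1) = Δ·Π!·Σ² = 7/165  (sign -1)
combine: 4πI² = 405·20/693·7/165 = 60/121
take √, sign +1: I = 0.19864517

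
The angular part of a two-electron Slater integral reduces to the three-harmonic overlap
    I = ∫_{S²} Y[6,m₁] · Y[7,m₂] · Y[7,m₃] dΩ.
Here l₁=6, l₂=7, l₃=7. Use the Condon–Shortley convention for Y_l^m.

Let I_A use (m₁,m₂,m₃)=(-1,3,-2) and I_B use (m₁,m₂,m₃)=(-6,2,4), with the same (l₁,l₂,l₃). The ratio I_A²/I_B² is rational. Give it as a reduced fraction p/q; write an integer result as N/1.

1225/3872

Shared (l₁,l₂,l₃)=(6,7,7): N and (l;000)² cancel in I_A²/I_B².
A: Δ = 6!·6!·8!/21! = 1/2444321880; Racah Σ t=2..6: t=2:+1/232243200 t=3:−1/8709120 t=4:+1/2488320 t=5:−1/4147200 t=6:+1/49766400 = 7/99532800; ⇒ 3j(6 7 7; -1 3 -2)² = 1715/369512, sgn -1
B: Δ = 6!·6!·8!/21! = 1/2444321880; Racah Σ t=6..6: t=6:+1/373248000 = 1/373248000; ⇒ 3j(6 7 7; -6 2 4)² = 308/20995, sgn -1
I_A²/I_B² = (1715/369512)/(308/20995) = 1225/3872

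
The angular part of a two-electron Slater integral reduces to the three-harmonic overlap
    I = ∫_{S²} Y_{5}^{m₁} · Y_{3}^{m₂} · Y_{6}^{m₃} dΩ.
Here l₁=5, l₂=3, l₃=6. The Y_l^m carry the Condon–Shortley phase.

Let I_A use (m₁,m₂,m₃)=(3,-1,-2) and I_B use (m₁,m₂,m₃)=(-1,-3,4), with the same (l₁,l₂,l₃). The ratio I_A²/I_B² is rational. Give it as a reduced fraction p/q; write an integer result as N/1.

7/12

Shared (l₁,l₂,l₃)=(5,3,6): N and (l;000)² cancel in I_A²/I_B².
A: Δ = 2!·8!·4!/15! = 1/675675; Racah Σ t=0..2: t=0:+1/11520 t=1:−1/30240 t=2:+1/1935360 = 1/18432; ⇒ 3j(5 3 6; 3 -1 -2)² = 7/429, sgn +1
B: Δ = 2!·8!·4!/15! = 1/675675; Racah Σ t=0..0: t=0:+1/69120 = 1/69120; ⇒ 3j(5 3 6; -1 -3 4)² = 4/143, sgn +1
I_A²/I_B² = (7/429)/(4/143) = 7/12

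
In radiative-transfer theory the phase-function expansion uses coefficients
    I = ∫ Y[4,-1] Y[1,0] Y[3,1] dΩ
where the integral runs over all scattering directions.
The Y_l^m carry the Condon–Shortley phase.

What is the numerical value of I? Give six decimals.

Rules hold: Σm=0, L=8 even, 3≤3≤5.
N = 9·3·7 = 189
Δ = 2!·6!·0!/9! = 1/252
Racah Σ t=1..1: t=1:−1/36 = -1/36
⇒ 3j(4 1 3; 0 0 0)² = 4/63, sgn +1
Racah Σ t=1..1: t=1:−1/48 = -1/48
⇒ 3j(4 1 3; -1 0 1)² = 5/84, sgn -1
4πI² = N·(3j₀)²·(3jₘ)² = 5/7
I = -1·√(0.714286/4π) = -0.23841361

-0.238414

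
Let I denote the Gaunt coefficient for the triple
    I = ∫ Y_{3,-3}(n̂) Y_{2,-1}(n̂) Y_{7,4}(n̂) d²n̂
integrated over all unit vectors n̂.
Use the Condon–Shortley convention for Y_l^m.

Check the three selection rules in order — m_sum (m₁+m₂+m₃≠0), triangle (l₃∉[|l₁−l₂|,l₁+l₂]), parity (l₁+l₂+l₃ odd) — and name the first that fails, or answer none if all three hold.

azimuthal sum: -3 − 1 + 4 = 0  ✓
1 ≤ 7 ≤ 5 (triangle on l)  ✗
L = 3 + 2 + 7 = 12 (even)

triangle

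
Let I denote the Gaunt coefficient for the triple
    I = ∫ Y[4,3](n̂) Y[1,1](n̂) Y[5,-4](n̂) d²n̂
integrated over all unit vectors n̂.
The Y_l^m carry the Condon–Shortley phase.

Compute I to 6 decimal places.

Rules hold: Σm=0, L=10 even, 3≤5≤5.
N = 9·3·11 = 297
Δ = 0!·8!·2!/11! = 1/495
Racah Σ t=0..0: t=0:+1/576 = 1/576
⇒ 3j(4 1 5; 0 0 0)² = 5/99, sgn -1
Racah Σ t=0..0: t=0:+1/10080 = 1/10080
⇒ 3j(4 1 5; 3 1 -4)² = 4/55, sgn -1
4πI² = N·(3j₀)²·(3jₘ)² = 12/11
I = +1·√(1.09091/4π) = 0.29463840

0.294638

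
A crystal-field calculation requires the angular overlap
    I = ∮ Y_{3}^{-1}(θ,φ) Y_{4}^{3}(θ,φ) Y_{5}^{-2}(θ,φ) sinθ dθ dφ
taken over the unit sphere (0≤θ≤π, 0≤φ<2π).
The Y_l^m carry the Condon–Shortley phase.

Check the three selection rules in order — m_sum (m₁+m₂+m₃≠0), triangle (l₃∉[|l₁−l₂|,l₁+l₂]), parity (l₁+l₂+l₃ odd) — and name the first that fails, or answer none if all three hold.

azimuthal sum: -1 + 3 − 2 = 0  ✓
1 ≤ 5 ≤ 7 (triangle on l)  ✓
L = 3 + 4 + 5 = 12 (even)  ✓

none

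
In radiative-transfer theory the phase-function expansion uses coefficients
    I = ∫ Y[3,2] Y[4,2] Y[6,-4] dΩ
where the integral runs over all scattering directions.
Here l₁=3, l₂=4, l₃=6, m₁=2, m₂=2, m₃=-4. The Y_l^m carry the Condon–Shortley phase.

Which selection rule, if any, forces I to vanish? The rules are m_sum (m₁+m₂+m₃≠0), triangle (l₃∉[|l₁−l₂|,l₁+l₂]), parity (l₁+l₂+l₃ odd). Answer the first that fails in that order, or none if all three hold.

azimuthal sum: 2 + 2 − 4 = 0  ✓
1 ≤ 6 ≤ 7 (triangle on l)  ✓
L = 3 + 4 + 6 = 13 (odd)  ✗

parity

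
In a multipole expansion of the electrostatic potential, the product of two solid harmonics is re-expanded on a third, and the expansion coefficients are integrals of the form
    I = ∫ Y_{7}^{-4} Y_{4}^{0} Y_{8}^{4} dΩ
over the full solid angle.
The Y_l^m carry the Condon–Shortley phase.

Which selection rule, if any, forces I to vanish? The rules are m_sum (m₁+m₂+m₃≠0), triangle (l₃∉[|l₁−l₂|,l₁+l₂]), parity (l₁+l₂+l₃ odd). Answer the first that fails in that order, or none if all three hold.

m₁+m₂+m₃ = -4 + 0 + 4 = 0  ✓
triangle: |7−4|=3 ≤ l₃=8 ≤ 7+4=11  ✓
parity: l₁+l₂+l₃ = 19 is odd  ✗

parity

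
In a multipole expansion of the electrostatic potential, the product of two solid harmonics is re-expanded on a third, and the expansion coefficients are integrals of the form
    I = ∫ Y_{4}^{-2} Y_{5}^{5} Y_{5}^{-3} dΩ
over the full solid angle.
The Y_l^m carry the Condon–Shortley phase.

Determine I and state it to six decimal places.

-0.184127

Checks pass: Σm=0; 14 even; l₃=5∈[1,9].
(2·4+1)(2·5+1)(2·5+1) = 1089
Δ: 4! 4! 6! / 15! → 1/3153150
sum: t=0:+1/69120 t=1:−1/1728 t=2:+1/576 t=3:−1/1728 t=4:+1/69120 = 7/11520
3j²(4 5 5; 0 0 0) = Δ·Π!·Σ² = 2/143  (sign -1)
sum: t=4:+1/69120 = 1/69120
3j²(4 5 5; -2 5 -3) = Δ·Π!·Σ² = 4/143  (sign +1)
combine: 4πI² = 1089·2/143·4/143 = 72/169
take √, sign -1: I = -0.18412721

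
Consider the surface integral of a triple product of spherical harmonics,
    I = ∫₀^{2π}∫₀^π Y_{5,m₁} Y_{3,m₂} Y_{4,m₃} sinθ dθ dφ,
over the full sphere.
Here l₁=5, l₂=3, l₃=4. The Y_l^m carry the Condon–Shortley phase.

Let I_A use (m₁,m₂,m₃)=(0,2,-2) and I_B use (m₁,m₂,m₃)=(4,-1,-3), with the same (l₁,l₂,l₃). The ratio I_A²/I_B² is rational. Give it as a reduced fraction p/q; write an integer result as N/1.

Shared (l₁,l₂,l₃)=(5,3,4): N and (l;000)² cancel in I_A²/I_B².
A: Δ = 4!·6!·2!/13! = 1/180180; Racah Σ t=3..4: t=3:−1/576 t=4:+1/2880 = -1/720; ⇒ 3j(5 3 4; 0 2 -2)² = 80/3003, sgn -1
B: Δ = 4!·6!·2!/13! = 1/180180; Racah Σ t=0..1: t=0:+1/5760 t=1:−1/4320 = -1/17280; ⇒ 3j(5 3 4; 4 -1 -3)² = 7/4290, sgn +1
I_A²/I_B² = (80/3003)/(7/4290) = 800/49

800/49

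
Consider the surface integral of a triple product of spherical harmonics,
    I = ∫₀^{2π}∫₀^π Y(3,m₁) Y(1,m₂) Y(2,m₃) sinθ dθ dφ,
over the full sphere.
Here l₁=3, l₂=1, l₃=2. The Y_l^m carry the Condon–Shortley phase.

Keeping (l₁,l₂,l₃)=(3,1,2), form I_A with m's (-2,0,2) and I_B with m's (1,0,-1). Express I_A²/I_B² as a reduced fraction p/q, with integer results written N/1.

Same 3,1,2: normalisation and zero-m 3j drop out of the ratio.
A: Δ: 2! 4! 0! / 7! → 1/105; sum: t=1:−1/24 = -1/24; 3j²(3 1 2; -2 0 2) = Δ·Π!·Σ² = 1/21  (sign -1)
B: Δ: 2! 4! 0! / 7! → 1/105; sum: t=1:−1/6 = -1/6; 3j²(3 1 2; 1 0 -1) = Δ·Π!·Σ² = 8/105  (sign +1)
I_A²/I_B² = (1/21)/(8/105) = 5/8

5/8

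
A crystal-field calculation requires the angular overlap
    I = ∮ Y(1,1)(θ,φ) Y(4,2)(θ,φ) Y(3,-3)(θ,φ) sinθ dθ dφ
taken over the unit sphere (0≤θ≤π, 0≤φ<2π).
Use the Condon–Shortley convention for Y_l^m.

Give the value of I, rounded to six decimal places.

0.061558

Rules hold: Σm=0, L=8 even, 3≤3≤5.
N = 3·9·7 = 189
Δ = 2!·0!·6!/9! = 1/252
Racah Σ t=1..1: t=1:−1/36 = -1/36
⇒ 3j(1 4 3; 0 0 0)² = 4/63, sgn +1
Racah Σ t=0..0: t=0:+1/1440 = 1/1440
⇒ 3j(1 4 3; 1 2 -3)² = 1/252, sgn +1
4πI² = N·(3j₀)²·(3jₘ)² = 1/21
I = +1·√(0.047619/4π) = 0.06155813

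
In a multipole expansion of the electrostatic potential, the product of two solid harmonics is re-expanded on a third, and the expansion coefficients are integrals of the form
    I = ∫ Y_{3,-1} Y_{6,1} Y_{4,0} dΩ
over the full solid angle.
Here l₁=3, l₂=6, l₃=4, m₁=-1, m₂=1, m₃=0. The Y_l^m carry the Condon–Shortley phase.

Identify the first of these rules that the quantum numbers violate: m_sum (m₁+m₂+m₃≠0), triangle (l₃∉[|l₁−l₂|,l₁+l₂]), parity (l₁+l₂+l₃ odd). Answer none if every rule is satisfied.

Σmᵢ = 0  ✓
l₃∈[|l₁−l₂|,l₁+l₂]=[3,9], have l₃=4  ✓
Σlᵢ = 13 ⇒ odd  ✗

parity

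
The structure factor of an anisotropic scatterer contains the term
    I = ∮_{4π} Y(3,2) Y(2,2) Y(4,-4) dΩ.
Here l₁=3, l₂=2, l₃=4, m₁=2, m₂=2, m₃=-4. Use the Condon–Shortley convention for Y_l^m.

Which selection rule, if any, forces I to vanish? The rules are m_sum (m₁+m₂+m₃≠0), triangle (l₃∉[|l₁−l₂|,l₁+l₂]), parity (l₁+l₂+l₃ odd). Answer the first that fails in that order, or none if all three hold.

m₁+m₂+m₃ = 2 + 2 − 4 = 0  ✓
triangle: |3−2|=1 ≤ l₃=4 ≤ 3+2=5  ✓
parity: l₁+l₂+l₃ = 9 is odd  ✗

parity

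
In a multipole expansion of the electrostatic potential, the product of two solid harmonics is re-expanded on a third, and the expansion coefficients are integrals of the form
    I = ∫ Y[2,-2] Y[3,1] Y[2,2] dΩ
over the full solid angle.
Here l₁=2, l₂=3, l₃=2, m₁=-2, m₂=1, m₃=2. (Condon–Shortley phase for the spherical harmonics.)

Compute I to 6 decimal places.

0.000000

-2 + 1 + 2 = 1 ≠ 0: azimuthal integral kills it; I = 0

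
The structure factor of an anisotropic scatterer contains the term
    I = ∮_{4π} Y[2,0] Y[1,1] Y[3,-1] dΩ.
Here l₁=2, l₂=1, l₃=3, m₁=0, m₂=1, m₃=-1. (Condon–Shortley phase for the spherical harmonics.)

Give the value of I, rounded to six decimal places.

-0.202301

Rules hold: Σm=0, L=6 even, 1≤3≤3.
N = 5·3·7 = 105
Δ = 0!·4!·2!/7! = 1/105
Racah Σ t=0..0: t=0:+1/4 = 1/4
⇒ 3j(2 1 3; 0 0 0)² = 3/35, sgn -1
Racah Σ t=0..0: t=0:+1/8 = 1/8
⇒ 3j(2 1 3; 0 1 -1)² = 2/35, sgn +1
4πI² = N·(3j₀)²·(3jₘ)² = 18/35
I = -1·√(0.514286/4π) = -0.20230066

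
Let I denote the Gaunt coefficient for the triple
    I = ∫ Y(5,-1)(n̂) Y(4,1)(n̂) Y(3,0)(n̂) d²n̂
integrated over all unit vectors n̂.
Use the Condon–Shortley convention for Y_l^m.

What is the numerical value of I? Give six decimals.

Checks pass: Σm=0; 12 even; l₃=3∈[1,9].
(2·5+1)(2·4+1)(2·3+1) = 693
Δ: 6! 4! 2! / 13! → 1/180180
sum: t=2:+1/576 t=3:−1/144 t=4:+1/576 = -1/288
3j²(5 4 3; 0 0 0) = Δ·Π!·Σ² = 20/1001  (sign +1)
sum: t=3:−1/432 t=4:+1/192 t=5:−1/1440 = 19/8640
3j²(5 4 3; -1 1 0) = Δ·Π!·Σ² = 361/30030  (sign -1)
combine: 4πI² = 693·20/1001·361/30030 = 2166/13013
take √, sign -1: I = -0.11508947

-0.115089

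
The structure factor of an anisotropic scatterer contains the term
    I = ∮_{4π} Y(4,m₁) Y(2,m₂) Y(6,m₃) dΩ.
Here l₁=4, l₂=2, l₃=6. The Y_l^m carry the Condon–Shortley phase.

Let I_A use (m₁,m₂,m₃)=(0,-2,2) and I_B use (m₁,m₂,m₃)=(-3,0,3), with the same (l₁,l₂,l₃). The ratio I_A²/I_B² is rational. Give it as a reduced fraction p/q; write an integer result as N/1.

35/54

l's match ⇒ only the (l;m) 3-j factors differ between A and B.
A: triangle coeff Δ(4,2,6) = 1/6435; Σ_t [0,0]: t=0:+1/13824 = 1/13824; (3j)²=14/1287 [(4 2 6; 0 -2 2)], sign=+1
B: triangle coeff Δ(4,2,6) = 1/6435; Σ_t [0,0]: t=0:+1/20160 = 1/20160; (3j)²=12/715 [(4 2 6; -3 0 3)], sign=-1
I_A²/I_B² = (14/1287)/(12/715) = 35/54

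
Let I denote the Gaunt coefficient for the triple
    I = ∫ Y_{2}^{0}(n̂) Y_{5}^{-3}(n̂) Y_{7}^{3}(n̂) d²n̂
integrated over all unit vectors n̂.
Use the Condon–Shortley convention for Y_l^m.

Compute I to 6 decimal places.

-0.186208

Checks pass: Σm=0; 14 even; l₃=7∈[3,7].
(2·2+1)(2·5+1)(2·7+1) = 825
Δ: 0! 4! 10! / 15! → 1/15015
sum: t=0:+1/57600 = 1/57600
3j²(2 5 7; 0 0 0) = Δ·Π!·Σ² = 21/715  (sign -1)
sum: t=0:+1/322560 = 1/322560
3j²(2 5 7; 0 -3 3) = Δ·Π!·Σ² = 18/1001  (sign +1)
combine: 4πI² = 825·21/715·18/1001 = 810/1859
take √, sign -1: I = -0.18620781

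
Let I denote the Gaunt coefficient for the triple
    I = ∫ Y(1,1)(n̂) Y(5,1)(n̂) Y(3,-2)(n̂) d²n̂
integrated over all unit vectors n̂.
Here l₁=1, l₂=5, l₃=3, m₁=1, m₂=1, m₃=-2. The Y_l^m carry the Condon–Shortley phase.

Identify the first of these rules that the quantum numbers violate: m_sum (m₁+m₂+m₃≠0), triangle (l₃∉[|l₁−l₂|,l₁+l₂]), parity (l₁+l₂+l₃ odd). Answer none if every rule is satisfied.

triangle

m₁+m₂+m₃ = 1 + 1 − 2 = 0  ✓
triangle: |1−5|=4 ≤ l₃=3 ≤ 1+5=6  ✗
parity: l₁+l₂+l₃ = 9 is odd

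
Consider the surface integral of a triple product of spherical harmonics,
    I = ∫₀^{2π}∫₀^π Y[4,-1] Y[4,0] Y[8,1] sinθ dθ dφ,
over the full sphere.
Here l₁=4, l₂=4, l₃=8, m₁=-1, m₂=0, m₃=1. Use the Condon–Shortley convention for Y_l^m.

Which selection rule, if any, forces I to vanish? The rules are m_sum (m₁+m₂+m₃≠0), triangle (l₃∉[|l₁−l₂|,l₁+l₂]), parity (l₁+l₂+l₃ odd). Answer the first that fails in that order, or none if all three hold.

m₁+m₂+m₃ = -1 + 0 + 1 = 0  ✓
triangle: |4−4|=0 ≤ l₃=8 ≤ 4+4=8  ✓
parity: l₁+l₂+l₃ = 16 is even  ✓

none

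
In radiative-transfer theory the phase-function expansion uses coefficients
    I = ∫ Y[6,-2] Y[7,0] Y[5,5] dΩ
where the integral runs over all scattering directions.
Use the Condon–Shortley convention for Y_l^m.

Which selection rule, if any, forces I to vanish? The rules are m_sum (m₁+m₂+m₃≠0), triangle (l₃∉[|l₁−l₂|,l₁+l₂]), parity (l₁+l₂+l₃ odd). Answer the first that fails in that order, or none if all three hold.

Σmᵢ = 3  ✗
l₃∈[|l₁−l₂|,l₁+l₂]=[1,13], have l₃=5
Σlᵢ = 18 ⇒ even

m_sum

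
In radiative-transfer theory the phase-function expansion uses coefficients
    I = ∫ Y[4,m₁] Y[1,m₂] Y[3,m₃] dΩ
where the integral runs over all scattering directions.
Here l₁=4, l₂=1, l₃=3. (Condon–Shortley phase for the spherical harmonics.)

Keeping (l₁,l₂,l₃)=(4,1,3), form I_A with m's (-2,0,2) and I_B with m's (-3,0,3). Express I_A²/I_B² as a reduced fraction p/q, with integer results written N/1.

Same 4,1,3: normalisation and zero-m 3j drop out of the ratio.
A: Δ: 2! 6! 0! / 9! → 1/252; sum: t=1:−1/120 = -1/120; 3j²(4 1 3; -2 0 2) = Δ·Π!·Σ² = 1/21  (sign +1)
B: Δ: 2! 6! 0! / 9! → 1/252; sum: t=1:−1/720 = -1/720; 3j²(4 1 3; -3 0 3) = Δ·Π!·Σ² = 1/36  (sign -1)
I_A²/I_B² = (1/21)/(1/36) = 12/7

12/7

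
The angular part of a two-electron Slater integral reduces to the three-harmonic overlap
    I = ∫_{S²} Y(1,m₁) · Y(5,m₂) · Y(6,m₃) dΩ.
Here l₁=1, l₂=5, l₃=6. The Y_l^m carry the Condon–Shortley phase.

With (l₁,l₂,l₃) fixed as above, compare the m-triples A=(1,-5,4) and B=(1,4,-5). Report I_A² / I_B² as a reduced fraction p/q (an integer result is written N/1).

1/55

Same 1,5,6: normalisation and zero-m 3j drop out of the ratio.
A: Δ: 0! 2! 10! / 13! → 1/858; sum: t=0:+1/7257600 = 1/7257600; 3j²(1 5 6; 1 -5 4) = Δ·Π!·Σ² = 1/858  (sign +1)
B: Δ: 0! 2! 10! / 13! → 1/858; sum: t=0:+1/725760 = 1/725760; 3j²(1 5 6; 1 4 -5) = Δ·Π!·Σ² = 5/78  (sign -1)
I_A²/I_B² = (1/858)/(5/78) = 1/55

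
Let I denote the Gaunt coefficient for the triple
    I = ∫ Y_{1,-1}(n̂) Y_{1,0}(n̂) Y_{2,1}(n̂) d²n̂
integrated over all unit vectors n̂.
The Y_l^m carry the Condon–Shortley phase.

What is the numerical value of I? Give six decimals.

-0.218510

Rules hold: Σm=0, L=4 even, 0≤2≤2.
N = 3·3·5 = 45
Δ = 0!·2!·2!/5! = 1/30
Racah Σ t=0..0: t=0:+1/1 = 1/1
⇒ 3j(1 1 2; 0 0 0)² = 2/15, sgn +1
Racah Σ t=0..0: t=0:+1/2 = 1/2
⇒ 3j(1 1 2; -1 0 1)² = 1/10, sgn -1
4πI² = N·(3j₀)²·(3jₘ)² = 3/5
I = -1·√(0.6/4π) = -0.21850969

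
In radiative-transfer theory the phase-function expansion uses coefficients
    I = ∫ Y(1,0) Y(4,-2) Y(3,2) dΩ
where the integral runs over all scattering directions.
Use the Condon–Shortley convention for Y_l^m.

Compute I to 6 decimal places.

m-sum 0 ✓  L=8 even ✓  3≤3≤5 ✓
Π(2lᵢ+1) = 3×9×7 = 189
triangle coeff Δ(1,4,3) = 1/252
Σ_t [1,1]: t=1:−1/36 = -1/36
(3j)²=4/63 [(1 4 3; 0 0 0)], sign=+1
Σ_t [1,1]: t=1:−1/120 = -1/120
(3j)²=1/21 [(1 4 3; 0 -2 2)], sign=+1
⇒ 4πI² = 4/7
I = (+1)√(4/7/(4π)) = 0.21324362

0.213244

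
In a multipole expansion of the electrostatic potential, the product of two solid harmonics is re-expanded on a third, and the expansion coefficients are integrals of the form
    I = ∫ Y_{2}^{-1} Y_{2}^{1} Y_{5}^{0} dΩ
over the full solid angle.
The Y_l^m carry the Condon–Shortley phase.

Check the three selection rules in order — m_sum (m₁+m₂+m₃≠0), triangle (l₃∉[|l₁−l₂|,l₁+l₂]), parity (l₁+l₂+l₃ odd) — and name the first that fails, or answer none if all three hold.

triangle

Σmᵢ = 0  ✓
l₃∈[|l₁−l₂|,l₁+l₂]=[0,4], have l₃=5  ✗
Σlᵢ = 9 ⇒ odd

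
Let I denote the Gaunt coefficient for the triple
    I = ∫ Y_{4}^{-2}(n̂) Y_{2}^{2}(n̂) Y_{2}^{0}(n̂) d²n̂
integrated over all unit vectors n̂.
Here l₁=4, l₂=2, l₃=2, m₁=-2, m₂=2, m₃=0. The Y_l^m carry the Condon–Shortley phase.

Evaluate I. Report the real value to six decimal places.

m-sum 0 ✓  L=8 even ✓  2≤2≤6 ✓
Π(2lᵢ+1) = 9×5×5 = 225
triangle coeff Δ(4,2,2) = 1/630
Σ_t [2,2]: t=2:+1/16 = 1/16
(3j)²=2/35 [(4 2 2; 0 0 0)], sign=+1
Σ_t [4,4]: t=4:+1/96 = 1/96
(3j)²=1/42 [(4 2 2; -2 2 0)], sign=+1
⇒ 4πI² = 15/49
I = (+1)√(15/49/(4π)) = 0.15607835

0.156078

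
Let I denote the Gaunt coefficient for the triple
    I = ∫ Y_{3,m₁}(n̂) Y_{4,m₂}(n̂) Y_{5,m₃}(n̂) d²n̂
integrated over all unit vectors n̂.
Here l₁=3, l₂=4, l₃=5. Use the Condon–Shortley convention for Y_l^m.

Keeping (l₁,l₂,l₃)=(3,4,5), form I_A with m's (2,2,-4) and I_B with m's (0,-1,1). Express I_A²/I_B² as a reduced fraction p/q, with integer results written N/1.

Shared (l₁,l₂,l₃)=(3,4,5): N and (l;000)² cancel in I_A²/I_B².
A: Δ = 2!·4!·6!/13! = 1/180180; Racah Σ t=0..1: t=0:+1/8640 t=1:−1/2880 = -1/4320; ⇒ 3j(3 4 5; 2 2 -4)² = 8/429, sgn +1
B: Δ = 2!·4!·6!/13! = 1/180180; Racah Σ t=0..2: t=0:+1/432 t=1:−1/192 t=2:+1/1440 = -19/8640; ⇒ 3j(3 4 5; 0 -1 1)² = 361/30030, sgn -1
I_A²/I_B² = (8/429)/(361/30030) = 560/361

560/361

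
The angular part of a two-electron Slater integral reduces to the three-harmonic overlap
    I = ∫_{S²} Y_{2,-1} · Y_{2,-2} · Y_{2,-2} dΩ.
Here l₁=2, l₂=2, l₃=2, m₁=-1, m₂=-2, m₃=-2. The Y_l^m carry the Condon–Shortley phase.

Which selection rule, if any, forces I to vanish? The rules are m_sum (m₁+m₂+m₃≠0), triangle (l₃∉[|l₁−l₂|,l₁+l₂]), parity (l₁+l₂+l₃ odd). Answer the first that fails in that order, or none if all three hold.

azimuthal sum: -1 − 2 − 2 = -5  ✗
0 ≤ 2 ≤ 4 (triangle on l)
L = 2 + 2 + 2 = 6 (even)

m_sum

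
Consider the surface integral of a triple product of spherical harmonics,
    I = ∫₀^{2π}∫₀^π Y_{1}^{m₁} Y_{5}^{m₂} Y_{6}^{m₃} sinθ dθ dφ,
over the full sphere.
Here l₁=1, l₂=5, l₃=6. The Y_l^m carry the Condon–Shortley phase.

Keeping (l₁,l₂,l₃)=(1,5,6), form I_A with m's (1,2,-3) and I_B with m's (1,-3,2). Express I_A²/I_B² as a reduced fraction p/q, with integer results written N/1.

6/1

Same 1,5,6: normalisation and zero-m 3j drop out of the ratio.
A: Δ: 0! 2! 10! / 13! → 1/858; sum: t=0:+1/60480 = 1/60480; 3j²(1 5 6; 1 2 -3) = Δ·Π!·Σ² = 6/143  (sign -1)
B: Δ: 0! 2! 10! / 13! → 1/858; sum: t=0:+1/161280 = 1/161280; 3j²(1 5 6; 1 -3 2) = Δ·Π!·Σ² = 1/143  (sign +1)
I_A²/I_B² = (6/143)/(1/143) = 6/1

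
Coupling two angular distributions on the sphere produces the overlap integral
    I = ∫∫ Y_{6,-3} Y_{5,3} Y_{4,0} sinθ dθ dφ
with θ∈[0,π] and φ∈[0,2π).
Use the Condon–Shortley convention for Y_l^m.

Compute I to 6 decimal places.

0.000000

l₁+l₂+l₃=15 is odd: 3j(l;000)=0 ⇒ I=0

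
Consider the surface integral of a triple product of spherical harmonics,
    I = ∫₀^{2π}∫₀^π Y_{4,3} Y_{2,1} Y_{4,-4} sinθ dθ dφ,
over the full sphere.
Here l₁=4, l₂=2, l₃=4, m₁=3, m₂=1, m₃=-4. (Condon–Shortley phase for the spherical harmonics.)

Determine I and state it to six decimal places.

0.198645

Rules hold: Σm=0, L=10 even, 2≤4≤6.
N = 9·5·9 = 405
Δ = 2!·6!·2!/11! = 1/13860
Racah Σ t=0..2: t=0:+1/192 t=1:−1/36 t=2:+1/192 = -5/288
⇒ 3j(4 2 4; 0 0 0)² = 20/693, sgn -1
Racah Σ t=1..1: t=1:−1/1440 = -1/1440
⇒ 3j(4 2 4; 3 1 -4)² = 7/165, sgn -1
4πI² = N·(3j₀)²·(3jₘ)² = 60/121
I = +1·√(0.495868/4π) = 0.19864517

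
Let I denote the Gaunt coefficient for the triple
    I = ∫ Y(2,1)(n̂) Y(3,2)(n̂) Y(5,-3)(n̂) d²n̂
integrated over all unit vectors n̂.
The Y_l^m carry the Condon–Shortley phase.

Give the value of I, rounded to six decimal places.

m-sum 0 ✓  L=10 even ✓  1≤5≤5 ✓
Π(2lᵢ+1) = 5×7×11 = 385
triangle coeff Δ(2,3,5) = 1/2310
Σ_t [0,0]: t=0:+1/144 = 1/144
(3j)²=10/231 [(2 3 5; 0 0 0)], sign=-1
Σ_t [0,0]: t=0:+1/720 = 1/720
(3j)²=8/165 [(2 3 5; 1 2 -3)], sign=+1
⇒ 4πI² = 80/99
I = (-1)√(80/99/(4π)) = -0.25358436

-0.253584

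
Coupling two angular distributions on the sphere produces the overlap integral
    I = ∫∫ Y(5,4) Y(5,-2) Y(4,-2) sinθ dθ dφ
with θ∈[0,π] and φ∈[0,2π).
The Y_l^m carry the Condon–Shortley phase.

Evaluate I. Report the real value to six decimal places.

m-sum 0 ✓  L=14 even ✓  0≤4≤10 ✓
Π(2lᵢ+1) = 11×11×9 = 1089
triangle coeff Δ(5,5,4) = 1/3153150
Σ_t [1,5]: t=1:−1/69120 t=2:+1/1728 t=3:−1/576 t=4:+1/1728 t=5:−1/69120 = -7/11520
(3j)²=2/143 [(5 5 4; 0 0 0)], sign=-1
Σ_t [0,1]: t=0:+1/25920 t=1:−1/11520 = -1/20736
(3j)²=5/429 [(5 5 4; 4 -2 -2)], sign=-1
⇒ 4πI² = 30/169
I = (+1)√(30/169/(4π)) = 0.11885360

0.118854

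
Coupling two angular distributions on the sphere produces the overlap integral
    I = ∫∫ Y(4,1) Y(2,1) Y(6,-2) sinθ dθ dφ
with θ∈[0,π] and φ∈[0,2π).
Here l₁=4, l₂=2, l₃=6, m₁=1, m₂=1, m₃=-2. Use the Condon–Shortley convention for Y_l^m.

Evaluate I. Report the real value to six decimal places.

Rules hold: Σm=0, L=12 even, 2≤6≤6.
N = 9·5·13 = 585
Δ = 0!·8!·4!/13! = 1/6435
Racah Σ t=0..0: t=0:+1/2304 = 1/2304
⇒ 3j(4 2 6; 0 0 0)² = 5/143, sgn +1
Racah Σ t=0..0: t=0:+1/4320 = 1/4320
⇒ 3j(4 2 6; 1 1 -2)² = 224/6435, sgn +1
4πI² = N·(3j₀)²·(3jₘ)² = 1120/1573
I = +1·√(0.712015/4π) = 0.23803440

0.238034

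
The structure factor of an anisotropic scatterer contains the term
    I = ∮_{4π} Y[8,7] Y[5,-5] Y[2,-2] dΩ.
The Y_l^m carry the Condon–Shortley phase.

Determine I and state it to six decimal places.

0.000000

triangle: need 3≤l₃≤13, have 2; I=0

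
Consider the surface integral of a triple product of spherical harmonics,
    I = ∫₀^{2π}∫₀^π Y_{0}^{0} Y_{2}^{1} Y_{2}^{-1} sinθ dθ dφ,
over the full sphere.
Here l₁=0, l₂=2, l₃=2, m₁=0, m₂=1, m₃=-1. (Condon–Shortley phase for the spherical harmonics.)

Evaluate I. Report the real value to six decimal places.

m-sum 0 ✓  L=4 even ✓  2≤2≤2 ✓
Π(2lᵢ+1) = 1×5×5 = 25
triangle coeff Δ(0,2,2) = 1/5
Σ_t [0,0]: t=0:+1/4 = 1/4
(3j)²=1/5 [(0 2 2; 0 0 0)], sign=+1
Σ_t [0,0]: t=0:+1/6 = 1/6
(3j)²=1/5 [(0 2 2; 0 1 -1)], sign=-1
⇒ 4πI² = 1/1
I = (-1)√(1/1/(4π)) = -0.28209479

-0.282095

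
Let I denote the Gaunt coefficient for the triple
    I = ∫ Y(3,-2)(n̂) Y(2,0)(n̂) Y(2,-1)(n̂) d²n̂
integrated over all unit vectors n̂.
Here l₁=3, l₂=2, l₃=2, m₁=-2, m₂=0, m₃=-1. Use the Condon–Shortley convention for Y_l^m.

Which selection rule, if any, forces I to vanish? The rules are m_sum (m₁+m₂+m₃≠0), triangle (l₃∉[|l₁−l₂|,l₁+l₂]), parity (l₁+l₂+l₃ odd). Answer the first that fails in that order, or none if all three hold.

m_sum

m₁+m₂+m₃ = -2 + 0 − 1 = -3  ✗
triangle: |3−2|=1 ≤ l₃=2 ≤ 3+2=5
parity: l₁+l₂+l₃ = 7 is odd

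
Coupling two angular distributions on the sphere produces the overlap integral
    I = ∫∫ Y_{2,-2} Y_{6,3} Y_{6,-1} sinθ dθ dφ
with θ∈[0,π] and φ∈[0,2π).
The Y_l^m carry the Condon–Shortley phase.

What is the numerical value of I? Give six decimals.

Rules hold: Σm=0, L=14 even, 4≤6≤8.
N = 5·13·13 = 845
Δ = 2!·2!·10!/15! = 1/90090
Racah Σ t=0..2: t=0:+1/69120 t=1:−1/14400 t=2:+1/69120 = -7/172800
⇒ 3j(2 6 6; 0 0 0)² = 14/715, sgn -1
Racah Σ t=2..2: t=2:+1/120960 = 1/120960
⇒ 3j(2 6 6; -2 3 -1)² = 24/1001, sgn -1
4πI² = N·(3j₀)²·(3jₘ)² = 48/121
I = +1·√(0.396694/4π) = 0.17767364

0.177674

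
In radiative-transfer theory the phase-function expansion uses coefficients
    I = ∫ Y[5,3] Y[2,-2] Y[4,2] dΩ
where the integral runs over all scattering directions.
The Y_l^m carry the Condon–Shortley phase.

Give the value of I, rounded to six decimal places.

m-sum = 3 − 2 + 2 = 3 ≠ 0 ⇒ I = 0

0.000000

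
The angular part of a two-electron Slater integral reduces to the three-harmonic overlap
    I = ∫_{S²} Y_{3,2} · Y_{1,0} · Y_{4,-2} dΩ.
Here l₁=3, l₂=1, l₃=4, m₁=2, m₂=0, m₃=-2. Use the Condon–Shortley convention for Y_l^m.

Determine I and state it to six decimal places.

Checks pass: Σm=0; 8 even; l₃=4∈[2,4].
(2·3+1)(2·1+1)(2·4+1) = 189
Δ: 0! 6! 2! / 9! → 1/252
sum: t=0:+1/36 = 1/36
3j²(3 1 4; 0 0 0) = Δ·Π!·Σ² = 4/63  (sign +1)
sum: t=0:+1/120 = 1/120
3j²(3 1 4; 2 0 -2) = Δ·Π!·Σ² = 1/21  (sign +1)
combine: 4πI² = 189·4/63·1/21 = 4/7
take √, sign +1: I = 0.21324362

0.213244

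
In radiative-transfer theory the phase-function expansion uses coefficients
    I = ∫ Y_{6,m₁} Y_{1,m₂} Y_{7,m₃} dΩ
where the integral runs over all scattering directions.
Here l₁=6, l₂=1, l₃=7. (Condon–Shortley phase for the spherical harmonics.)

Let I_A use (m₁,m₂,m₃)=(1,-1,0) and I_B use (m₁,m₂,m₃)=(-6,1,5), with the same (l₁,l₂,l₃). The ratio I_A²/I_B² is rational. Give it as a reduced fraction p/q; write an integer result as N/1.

Same 6,1,7: normalisation and zero-m 3j drop out of the ratio.
A: Δ: 0! 12! 2! / 15! → 1/1365; sum: t=0:+1/1209600 = 1/1209600; 3j²(6 1 7; 1 -1 0) = Δ·Π!·Σ² = 1/65  (sign -1)
B: Δ: 0! 12! 2! / 15! → 1/1365; sum: t=0:+1/958003200 = 1/958003200; 3j²(6 1 7; -6 1 5) = Δ·Π!·Σ² = 1/1365  (sign +1)
I_A²/I_B² = (1/65)/(1/1365) = 21/1

21/1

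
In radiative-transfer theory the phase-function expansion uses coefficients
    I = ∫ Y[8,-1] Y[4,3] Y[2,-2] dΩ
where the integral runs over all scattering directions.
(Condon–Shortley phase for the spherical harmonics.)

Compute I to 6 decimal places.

0.000000

l₃=2 ∉ [4,12] — triangle fails ⇒ I = 0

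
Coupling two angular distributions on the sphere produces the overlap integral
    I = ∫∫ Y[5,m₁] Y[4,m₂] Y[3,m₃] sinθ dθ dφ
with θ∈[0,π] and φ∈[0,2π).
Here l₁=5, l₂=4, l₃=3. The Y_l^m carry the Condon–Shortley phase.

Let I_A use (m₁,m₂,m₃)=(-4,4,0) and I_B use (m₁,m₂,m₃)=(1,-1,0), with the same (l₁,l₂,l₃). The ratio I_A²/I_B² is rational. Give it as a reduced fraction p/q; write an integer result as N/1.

1176/361

l's match ⇒ only the (l;m) 3-j factors differ between A and B.
A: triangle coeff Δ(5,4,3) = 1/180180; Σ_t [6,6]: t=6:+1/8640 = 1/8640; (3j)²=28/715 [(5 4 3; -4 4 0)], sign=-1
B: triangle coeff Δ(5,4,3) = 1/180180; Σ_t [1,3]: t=1:−1/1440 t=2:+1/192 t=3:−1/432 = 19/8640; (3j)²=361/30030 [(5 4 3; 1 -1 0)], sign=-1
I_A²/I_B² = (28/715)/(361/30030) = 1176/361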